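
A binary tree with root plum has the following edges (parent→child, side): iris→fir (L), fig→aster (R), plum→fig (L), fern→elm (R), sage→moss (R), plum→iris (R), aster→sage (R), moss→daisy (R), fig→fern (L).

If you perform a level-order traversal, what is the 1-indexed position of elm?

Level-order visits nodes level by level from the root, left to right within each level.
Level 0: plum
Level 1: fig, iris
Level 2: fern, aster, fir
Level 3: elm, sage
Level 4: moss
Level 5: daisy
Full level-order sequence: plum, fig, iris, fern, aster, fir, elm, sage, moss, daisy.

7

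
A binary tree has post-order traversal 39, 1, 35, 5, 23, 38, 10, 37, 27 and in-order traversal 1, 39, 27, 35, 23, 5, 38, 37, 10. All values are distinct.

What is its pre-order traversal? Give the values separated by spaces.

27 1 39 37 38 23 35 5 10

The last element of post-order is the root; it splits in-order into left and right subtrees.
Root 27: left subtree has 2 nodes {1, 39}, right has 6 {35, 23, 5, 38, 37, 10}.
  Root 1: left subtree has 0 nodes { }, right has 1 {39}.
  Root 37: left subtree has 4 nodes {35, 23, 5, 38}, right has 1 {10}.
    Root 38: left subtree has 3 nodes {35, 23, 5}, right has 0 { }.
      Root 23: left subtree has 1 node {35}, right has 1 {5}.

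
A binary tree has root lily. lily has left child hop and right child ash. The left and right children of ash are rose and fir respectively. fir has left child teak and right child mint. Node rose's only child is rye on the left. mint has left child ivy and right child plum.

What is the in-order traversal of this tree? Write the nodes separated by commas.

In-order visits the left subtree, then the node, then the right subtree.
At lily: go left to hop.
  hop is a leaf — visit hop.
Visit lily.
At lily: go right to ash.
  At ash: go left to rose.
    At rose: go left to rye.
      rye is a leaf — visit rye.
    Visit rose.
    At rose: no right child.
  Visit ash.
  At ash: go right to fir.
    At fir: go left to teak.
      teak is a leaf — visit teak.
    Visit fir.
    At fir: go right to mint.
      At mint: go left to ivy.
        ivy is a leaf — visit ivy.
      Visit mint.
      At mint: go right to plum.
        plum is a leaf — visit plum.

hop, lily, rye, rose, ash, teak, fir, ivy, mint, plum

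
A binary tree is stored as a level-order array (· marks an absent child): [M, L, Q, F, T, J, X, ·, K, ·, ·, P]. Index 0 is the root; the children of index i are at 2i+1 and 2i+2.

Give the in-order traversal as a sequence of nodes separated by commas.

F, K, L, T, M, P, J, Q, X

In-order visits the left subtree, then the node, then the right subtree.
At M: go left to L.
  At L: go left to F.
    At F: no left child.
    Visit F.
    At F: go right to K.
      K is a leaf — visit K.
  Visit L.
  At L: go right to T.
    T is a leaf — visit T.
Visit M.
At M: go right to Q.
  At Q: go left to J.
    At J: go left to P.
      P is a leaf — visit P.
    Visit J.
    At J: no right child.
  Visit Q.
  At Q: go right to X.
    X is a leaf — visit X.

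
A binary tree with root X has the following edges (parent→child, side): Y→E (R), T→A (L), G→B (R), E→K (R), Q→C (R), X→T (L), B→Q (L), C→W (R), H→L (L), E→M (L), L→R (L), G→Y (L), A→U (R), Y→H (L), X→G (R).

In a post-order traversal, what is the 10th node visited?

Y

Post-order visits the left subtree, then the right subtree, then the node.
At X: go left to T.
  At T: go left to A.
    At A: no left child.
    At A: go right to U.
      U is a leaf — visit U.
    Visit A.
  At T: no right child.
  Visit T.
At X: go right to G.
  At G: go left to Y.
    At Y: go left to H.
      At H: go left to L.
        At L: go left to R.
          R is a leaf — visit R.
        At L: no right child.
        Visit L.
      At H: no right child.
      Visit H.
    At Y: go right to E.
      At E: go left to M.
        M is a leaf — visit M.
      At E: go right to K.
        K is a leaf — visit K.
      Visit E.
    Visit Y.
  At G: go right to B.
    At B: go left to Q.
      At Q: no left child.
      At Q: go right to C.
        At C: no left child.
        At C: go right to W.
          W is a leaf — visit W.
        Visit C.
      Visit Q.
    At B: no right child.
    Visit B.
  Visit G.
Visit X.
Full post-order sequence: U, A, T, R, L, H, M, K, E, Y, W, C, Q, B, G, X.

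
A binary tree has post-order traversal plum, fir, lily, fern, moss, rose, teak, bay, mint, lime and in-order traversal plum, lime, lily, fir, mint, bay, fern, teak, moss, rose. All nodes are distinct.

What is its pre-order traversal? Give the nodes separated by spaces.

lime plum mint lily fir bay teak fern rose moss

The last element of post-order is the root; it splits in-order into left and right subtrees.
Root lime: left subtree has 1 node {plum}, right has 8 {lily, fir, mint, bay, fern, teak, moss, rose}.
  Root mint: left subtree has 2 nodes {lily, fir}, right has 5 {bay, fern, teak, moss, rose}.
    Root lily: left subtree has 0 nodes { }, right has 1 {fir}.
    Root bay: left subtree has 0 nodes { }, right has 4 {fern, teak, moss, rose}.
      Root teak: left subtree has 1 node {fern}, right has 2 {moss, rose}.
        Root rose: left subtree has 1 node {moss}, right has 0 { }.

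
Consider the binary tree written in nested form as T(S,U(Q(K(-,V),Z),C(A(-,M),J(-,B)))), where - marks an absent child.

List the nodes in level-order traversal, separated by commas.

Level-order visits nodes level by level from the root, left to right within each level.
Level 0: T
Level 1: S, U
Level 2: Q, C
Level 3: K, Z, A, J
Level 4: V, M, B

T, S, U, Q, C, K, Z, A, J, V, M, B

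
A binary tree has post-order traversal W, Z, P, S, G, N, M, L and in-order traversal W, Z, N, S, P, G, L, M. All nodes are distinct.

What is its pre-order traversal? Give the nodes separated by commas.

L, N, Z, W, G, S, P, M

The last element of post-order is the root; it splits in-order into left and right subtrees.
Root L: left subtree has 6 nodes {W, Z, N, S, P, G}, right has 1 {M}.
  Root N: left subtree has 2 nodes {W, Z}, right has 3 {S, P, G}.
    Root Z: left subtree has 1 node {W}, right has 0 { }.
    Root G: left subtree has 2 nodes {S, P}, right has 0 { }.
      Root S: left subtree has 0 nodes { }, right has 1 {P}.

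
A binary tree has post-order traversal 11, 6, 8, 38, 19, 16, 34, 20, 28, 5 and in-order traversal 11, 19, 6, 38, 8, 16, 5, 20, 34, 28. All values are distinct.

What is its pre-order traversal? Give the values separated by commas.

5, 16, 19, 11, 38, 6, 8, 28, 20, 34

The last element of post-order is the root; it splits in-order into left and right subtrees.
Root 5: left subtree has 6 nodes {11, 19, 6, 38, 8, 16}, right has 3 {20, 34, 28}.
  Root 16: left subtree has 5 nodes {11, 19, 6, 38, 8}, right has 0 { }.
    Root 19: left subtree has 1 node {11}, right has 3 {6, 38, 8}.
      Root 38: left subtree has 1 node {6}, right has 1 {8}.
  Root 28: left subtree has 2 nodes {20, 34}, right has 0 { }.
    Root 20: left subtree has 0 nodes { }, right has 1 {34}.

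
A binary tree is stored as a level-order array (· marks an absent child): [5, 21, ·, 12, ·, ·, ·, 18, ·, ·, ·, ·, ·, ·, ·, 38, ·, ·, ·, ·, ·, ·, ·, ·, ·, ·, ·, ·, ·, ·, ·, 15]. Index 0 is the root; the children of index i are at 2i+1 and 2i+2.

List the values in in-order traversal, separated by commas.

In-order visits the left subtree, then the node, then the right subtree.
At 5: go left to 21.
  At 21: go left to 12.
    At 12: go left to 18.
      At 18: go left to 38.
        At 38: go left to 15.
          15 is a leaf — visit 15.
        Visit 38.
        At 38: no right child.
      Visit 18.
      At 18: no right child.
    Visit 12.
    At 12: no right child.
  Visit 21.
  At 21: no right child.
Visit 5.
At 5: no right child.

15, 38, 18, 12, 21, 5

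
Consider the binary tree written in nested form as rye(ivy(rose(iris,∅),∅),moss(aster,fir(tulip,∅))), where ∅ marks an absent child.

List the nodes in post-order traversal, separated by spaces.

iris rose ivy aster tulip fir moss rye

Post-order visits the left subtree, then the right subtree, then the node.
At rye: go left to ivy.
  At ivy: go left to rose.
    At rose: go left to iris.
      iris is a leaf — visit iris.
    At rose: no right child.
    Visit rose.
  At ivy: no right child.
  Visit ivy.
At rye: go right to moss.
  At moss: go left to aster.
    aster is a leaf — visit aster.
  At moss: go right to fir.
    At fir: go left to tulip.
      tulip is a leaf — visit tulip.
    At fir: no right child.
    Visit fir.
  Visit moss.
Visit rye.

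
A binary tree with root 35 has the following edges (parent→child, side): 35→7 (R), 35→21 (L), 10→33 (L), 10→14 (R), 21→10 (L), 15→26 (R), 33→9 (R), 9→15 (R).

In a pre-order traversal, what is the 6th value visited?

15

Pre-order visits the node, then its left subtree, then its right subtree.
Visit 35.
At 35: go left to 21.
  Visit 21.
  At 21: go left to 10.
    Visit 10.
    At 10: go left to 33.
      Visit 33.
      At 33: no left child.
      At 33: go right to 9.
        Visit 9.
        At 9: no left child.
        At 9: go right to 15.
          Visit 15.
          At 15: no left child.
          At 15: go right to 26.
            26 is a leaf — visit 26.
    At 10: go right to 14.
      14 is a leaf — visit 14.
  At 21: no right child.
At 35: go right to 7.
  7 is a leaf — visit 7.
Full pre-order sequence: 35, 21, 10, 33, 9, 15, 26, 14, 7.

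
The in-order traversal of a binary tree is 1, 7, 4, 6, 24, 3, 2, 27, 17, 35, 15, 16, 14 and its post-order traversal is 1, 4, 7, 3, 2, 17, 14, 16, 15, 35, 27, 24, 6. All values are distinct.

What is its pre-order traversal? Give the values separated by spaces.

The last element of post-order is the root; it splits in-order into left and right subtrees.
Root 6: left subtree has 3 nodes {1, 7, 4}, right has 9 {24, 3, 2, 27, 17, 35, 15, 16, 14}.
  Root 7: left subtree has 1 node {1}, right has 1 {4}.
  Root 24: left subtree has 0 nodes { }, right has 8 {3, 2, 27, 17, 35, 15, 16, 14}.
    Root 27: left subtree has 2 nodes {3, 2}, right has 5 {17, 35, 15, 16, 14}.
      Root 2: left subtree has 1 node {3}, right has 0 { }.
      Root 35: left subtree has 1 node {17}, right has 3 {15, 16, 14}.
        Root 15: left subtree has 0 nodes { }, right has 2 {16, 14}.
          Root 16: left subtree has 0 nodes { }, right has 1 {14}.

6 7 1 4 24 27 2 3 35 17 15 16 14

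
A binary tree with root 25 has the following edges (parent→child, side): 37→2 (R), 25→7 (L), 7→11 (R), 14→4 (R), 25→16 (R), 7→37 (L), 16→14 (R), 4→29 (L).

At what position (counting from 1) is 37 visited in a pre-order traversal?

Pre-order visits the node, then its left subtree, then its right subtree.
Visit 25.
At 25: go left to 7.
  Visit 7.
  At 7: go left to 37.
    Visit 37.
    At 37: no left child.
    At 37: go right to 2.
      2 is a leaf — visit 2.
  At 7: go right to 11.
    11 is a leaf — visit 11.
At 25: go right to 16.
  Visit 16.
  At 16: no left child.
  At 16: go right to 14.
    Visit 14.
    At 14: no left child.
    At 14: go right to 4.
      Visit 4.
      At 4: go left to 29.
        29 is a leaf — visit 29.
      At 4: no right child.
Full pre-order sequence: 25, 7, 37, 2, 11, 16, 14, 4, 29.

3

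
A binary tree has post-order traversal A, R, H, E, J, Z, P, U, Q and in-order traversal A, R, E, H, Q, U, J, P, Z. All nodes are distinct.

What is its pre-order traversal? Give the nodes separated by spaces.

Q E R A H U P J Z

The last element of post-order is the root; it splits in-order into left and right subtrees.
Root Q: left subtree has 4 nodes {A, R, E, H}, right has 4 {U, J, P, Z}.
  Root E: left subtree has 2 nodes {A, R}, right has 1 {H}.
    Root R: left subtree has 1 node {A}, right has 0 { }.
  Root U: left subtree has 0 nodes { }, right has 3 {J, P, Z}.
    Root P: left subtree has 1 node {J}, right has 1 {Z}.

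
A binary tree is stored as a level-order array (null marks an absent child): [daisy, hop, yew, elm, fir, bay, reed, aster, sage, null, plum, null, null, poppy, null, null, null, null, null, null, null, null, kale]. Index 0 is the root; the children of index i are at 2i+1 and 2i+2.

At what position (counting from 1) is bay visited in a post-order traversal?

8

Post-order visits the left subtree, then the right subtree, then the node.
At daisy: go left to hop.
  At hop: go left to elm.
    At elm: go left to aster.
      aster is a leaf — visit aster.
    At elm: go right to sage.
      sage is a leaf — visit sage.
    Visit elm.
  At hop: go right to fir.
    At fir: no left child.
    At fir: go right to plum.
      At plum: no left child.
      At plum: go right to kale.
        kale is a leaf — visit kale.
      Visit plum.
    Visit fir.
  Visit hop.
At daisy: go right to yew.
  At yew: go left to bay.
    bay is a leaf — visit bay.
  At yew: go right to reed.
    At reed: go left to poppy.
      poppy is a leaf — visit poppy.
    At reed: no right child.
    Visit reed.
  Visit yew.
Visit daisy.
Full post-order sequence: aster, sage, elm, kale, plum, fir, hop, bay, poppy, reed, yew, daisy.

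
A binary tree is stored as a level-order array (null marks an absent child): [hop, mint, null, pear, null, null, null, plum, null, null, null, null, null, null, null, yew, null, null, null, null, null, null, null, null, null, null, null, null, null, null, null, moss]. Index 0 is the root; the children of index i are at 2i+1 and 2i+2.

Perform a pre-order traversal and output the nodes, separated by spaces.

Pre-order visits the node, then its left subtree, then its right subtree.
Visit hop.
At hop: go left to mint.
  Visit mint.
  At mint: go left to pear.
    Visit pear.
    At pear: go left to plum.
      Visit plum.
      At plum: go left to yew.
        Visit yew.
        At yew: go left to moss.
          moss is a leaf — visit moss.
        At yew: no right child.
      At plum: no right child.
    At pear: no right child.
  At mint: no right child.
At hop: no right child.

hop mint pear plum yew moss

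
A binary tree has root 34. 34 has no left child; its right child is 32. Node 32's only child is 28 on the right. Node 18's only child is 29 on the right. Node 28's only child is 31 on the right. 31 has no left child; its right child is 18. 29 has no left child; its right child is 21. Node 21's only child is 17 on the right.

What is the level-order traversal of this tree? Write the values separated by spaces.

34 32 28 31 18 29 21 17

Level-order visits nodes level by level from the root, left to right within each level.
Level 0: 34
Level 1: 32
Level 2: 28
Level 3: 31
Level 4: 18
Level 5: 29
Level 6: 21
Level 7: 17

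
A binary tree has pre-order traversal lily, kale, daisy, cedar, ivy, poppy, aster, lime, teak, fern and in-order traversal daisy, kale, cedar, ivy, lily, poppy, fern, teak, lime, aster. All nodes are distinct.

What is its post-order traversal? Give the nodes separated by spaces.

The first element of pre-order is the root; it splits in-order into left and right subtrees.
Root lily: left subtree has 4 nodes {daisy, kale, cedar, ivy}, right has 5 {poppy, fern, teak, lime, aster}.
  Root kale: left subtree has 1 node {daisy}, right has 2 {cedar, ivy}.
    Root cedar: left subtree has 0 nodes { }, right has 1 {ivy}.
  Root poppy: left subtree has 0 nodes { }, right has 4 {fern, teak, lime, aster}.
    Root aster: left subtree has 3 nodes {fern, teak, lime}, right has 0 { }.
      Root lime: left subtree has 2 nodes {fern, teak}, right has 0 { }.
        Root teak: left subtree has 1 node {fern}, right has 0 { }.

daisy ivy cedar kale fern teak lime aster poppy lily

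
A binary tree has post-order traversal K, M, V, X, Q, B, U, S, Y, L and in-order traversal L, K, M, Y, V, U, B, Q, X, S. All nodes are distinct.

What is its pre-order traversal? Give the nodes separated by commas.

The last element of post-order is the root; it splits in-order into left and right subtrees.
Root L: left subtree has 0 nodes { }, right has 9 {K, M, Y, V, U, B, Q, X, S}.
  Root Y: left subtree has 2 nodes {K, M}, right has 6 {V, U, B, Q, X, S}.
    Root M: left subtree has 1 node {K}, right has 0 { }.
    Root S: left subtree has 5 nodes {V, U, B, Q, X}, right has 0 { }.
      Root U: left subtree has 1 node {V}, right has 3 {B, Q, X}.
        Root B: left subtree has 0 nodes { }, right has 2 {Q, X}.
          Root Q: left subtree has 0 nodes { }, right has 1 {X}.

L, Y, M, K, S, U, V, B, Q, X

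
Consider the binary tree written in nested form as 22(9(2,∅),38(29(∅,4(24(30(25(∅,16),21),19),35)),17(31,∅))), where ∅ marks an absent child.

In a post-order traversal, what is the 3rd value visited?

16

Post-order visits the left subtree, then the right subtree, then the node.
At 22: go left to 9.
  At 9: go left to 2.
    2 is a leaf — visit 2.
  At 9: no right child.
  Visit 9.
At 22: go right to 38.
  At 38: go left to 29.
    At 29: no left child.
    At 29: go right to 4.
      At 4: go left to 24.
        At 24: go left to 30.
          At 30: go left to 25.
            At 25: no left child.
            At 25: go right to 16.
              16 is a leaf — visit 16.
            Visit 25.
          At 30: go right to 21.
            21 is a leaf — visit 21.
          Visit 30.
        At 24: go right to 19.
          19 is a leaf — visit 19.
        Visit 24.
      At 4: go right to 35.
        35 is a leaf — visit 35.
      Visit 4.
    Visit 29.
  At 38: go right to 17.
    At 17: go left to 31.
      31 is a leaf — visit 31.
    At 17: no right child.
    Visit 17.
  Visit 38.
Visit 22.
Full post-order sequence: 2, 9, 16, 25, 21, 30, 19, 24, 35, 4, 29, 31, 17, 38, 22.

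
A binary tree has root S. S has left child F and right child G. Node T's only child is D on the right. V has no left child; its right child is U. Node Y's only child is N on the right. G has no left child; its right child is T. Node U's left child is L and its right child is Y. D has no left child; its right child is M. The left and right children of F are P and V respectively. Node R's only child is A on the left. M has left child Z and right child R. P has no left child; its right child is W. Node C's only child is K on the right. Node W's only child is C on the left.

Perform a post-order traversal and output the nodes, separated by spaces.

K C W P L N Y U V F Z A R M D T G S

Post-order visits the left subtree, then the right subtree, then the node.
At S: go left to F.
  At F: go left to P.
    At P: no left child.
    At P: go right to W.
      At W: go left to C.
        At C: no left child.
        At C: go right to K.
          K is a leaf — visit K.
        Visit C.
      At W: no right child.
      Visit W.
    Visit P.
  At F: go right to V.
    At V: no left child.
    At V: go right to U.
      At U: go left to L.
        L is a leaf — visit L.
      At U: go right to Y.
        At Y: no left child.
        At Y: go right to N.
          N is a leaf — visit N.
        Visit Y.
      Visit U.
    Visit V.
  Visit F.
At S: go right to G.
  At G: no left child.
  At G: go right to T.
    At T: no left child.
    At T: go right to D.
      At D: no left child.
      At D: go right to M.
        At M: go left to Z.
          Z is a leaf — visit Z.
        At M: go right to R.
          At R: go left to A.
            A is a leaf — visit A.
          At R: no right child.
          Visit R.
        Visit M.
      Visit D.
    Visit T.
  Visit G.
Visit S.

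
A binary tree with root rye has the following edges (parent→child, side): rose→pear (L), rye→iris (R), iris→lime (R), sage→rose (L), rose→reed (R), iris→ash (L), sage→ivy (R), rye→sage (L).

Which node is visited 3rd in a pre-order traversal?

rose

Pre-order visits the node, then its left subtree, then its right subtree.
Visit rye.
At rye: go left to sage.
  Visit sage.
  At sage: go left to rose.
    Visit rose.
    At rose: go left to pear.
      pear is a leaf — visit pear.
    At rose: go right to reed.
      reed is a leaf — visit reed.
  At sage: go right to ivy.
    ivy is a leaf — visit ivy.
At rye: go right to iris.
  Visit iris.
  At iris: go left to ash.
    ash is a leaf — visit ash.
  At iris: go right to lime.
    lime is a leaf — visit lime.
Full pre-order sequence: rye, sage, rose, pear, reed, ivy, iris, ash, lime.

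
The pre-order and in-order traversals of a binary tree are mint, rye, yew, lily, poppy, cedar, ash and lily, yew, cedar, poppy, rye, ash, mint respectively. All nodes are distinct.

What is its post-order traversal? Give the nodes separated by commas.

lily, cedar, poppy, yew, ash, rye, mint

The first element of pre-order is the root; it splits in-order into left and right subtrees.
Root mint: left subtree has 6 nodes {lily, yew, cedar, poppy, rye, ash}, right has 0 { }.
  Root rye: left subtree has 4 nodes {lily, yew, cedar, poppy}, right has 1 {ash}.
    Root yew: left subtree has 1 node {lily}, right has 2 {cedar, poppy}.
      Root poppy: left subtree has 1 node {cedar}, right has 0 { }.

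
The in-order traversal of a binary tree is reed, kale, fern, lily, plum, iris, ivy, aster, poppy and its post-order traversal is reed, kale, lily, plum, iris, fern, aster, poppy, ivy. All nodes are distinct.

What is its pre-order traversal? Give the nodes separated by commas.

ivy, fern, kale, reed, iris, plum, lily, poppy, aster

The last element of post-order is the root; it splits in-order into left and right subtrees.
Root ivy: left subtree has 6 nodes {reed, kale, fern, lily, plum, iris}, right has 2 {aster, poppy}.
  Root fern: left subtree has 2 nodes {reed, kale}, right has 3 {lily, plum, iris}.
    Root kale: left subtree has 1 node {reed}, right has 0 { }.
    Root iris: left subtree has 2 nodes {lily, plum}, right has 0 { }.
      Root plum: left subtree has 1 node {lily}, right has 0 { }.
  Root poppy: left subtree has 1 node {aster}, right has 0 { }.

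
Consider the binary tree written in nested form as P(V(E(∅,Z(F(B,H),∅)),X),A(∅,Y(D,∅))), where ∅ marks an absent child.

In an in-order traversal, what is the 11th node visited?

In-order visits the left subtree, then the node, then the right subtree.
At P: go left to V.
  At V: go left to E.
    At E: no left child.
    Visit E.
    At E: go right to Z.
      At Z: go left to F.
        At F: go left to B.
          B is a leaf — visit B.
        Visit F.
        At F: go right to H.
          H is a leaf — visit H.
      Visit Z.
      At Z: no right child.
  Visit V.
  At V: go right to X.
    X is a leaf — visit X.
Visit P.
At P: go right to A.
  At A: no left child.
  Visit A.
  At A: go right to Y.
    At Y: go left to D.
      D is a leaf — visit D.
    Visit Y.
    At Y: no right child.
Full in-order sequence: E, B, F, H, Z, V, X, P, A, D, Y.

Y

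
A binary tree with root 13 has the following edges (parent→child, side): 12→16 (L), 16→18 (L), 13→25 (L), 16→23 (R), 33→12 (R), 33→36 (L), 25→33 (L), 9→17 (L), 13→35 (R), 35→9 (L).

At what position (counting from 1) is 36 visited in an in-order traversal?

In-order visits the left subtree, then the node, then the right subtree.
At 13: go left to 25.
  At 25: go left to 33.
    At 33: go left to 36.
      36 is a leaf — visit 36.
    Visit 33.
    At 33: go right to 12.
      At 12: go left to 16.
        At 16: go left to 18.
          18 is a leaf — visit 18.
        Visit 16.
        At 16: go right to 23.
          23 is a leaf — visit 23.
      Visit 12.
      At 12: no right child.
  Visit 25.
  At 25: no right child.
Visit 13.
At 13: go right to 35.
  At 35: go left to 9.
    At 9: go left to 17.
      17 is a leaf — visit 17.
    Visit 9.
    At 9: no right child.
  Visit 35.
  At 35: no right child.
Full in-order sequence: 36, 33, 18, 16, 23, 12, 25, 13, 17, 9, 35.

1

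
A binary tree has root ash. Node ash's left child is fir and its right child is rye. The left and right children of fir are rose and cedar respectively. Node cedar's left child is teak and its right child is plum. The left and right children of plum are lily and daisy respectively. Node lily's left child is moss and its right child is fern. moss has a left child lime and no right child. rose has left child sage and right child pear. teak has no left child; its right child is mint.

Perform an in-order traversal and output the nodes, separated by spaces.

In-order visits the left subtree, then the node, then the right subtree.
At ash: go left to fir.
  At fir: go left to rose.
    At rose: go left to sage.
      sage is a leaf — visit sage.
    Visit rose.
    At rose: go right to pear.
      pear is a leaf — visit pear.
  Visit fir.
  At fir: go right to cedar.
    At cedar: go left to teak.
      At teak: no left child.
      Visit teak.
      At teak: go right to mint.
        mint is a leaf — visit mint.
    Visit cedar.
    At cedar: go right to plum.
      At plum: go left to lily.
        At lily: go left to moss.
          At moss: go left to lime.
            lime is a leaf — visit lime.
          Visit moss.
          At moss: no right child.
        Visit lily.
        At lily: go right to fern.
          fern is a leaf — visit fern.
      Visit plum.
      At plum: go right to daisy.
        daisy is a leaf — visit daisy.
Visit ash.
At ash: go right to rye.
  rye is a leaf — visit rye.

sage rose pear fir teak mint cedar lime moss lily fern plum daisy ash rye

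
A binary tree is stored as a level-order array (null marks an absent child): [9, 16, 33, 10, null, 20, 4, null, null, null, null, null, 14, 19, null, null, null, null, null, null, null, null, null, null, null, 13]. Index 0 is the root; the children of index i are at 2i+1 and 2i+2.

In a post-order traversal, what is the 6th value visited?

Post-order visits the left subtree, then the right subtree, then the node.
At 9: go left to 16.
  At 16: go left to 10.
    10 is a leaf — visit 10.
  At 16: no right child.
  Visit 16.
At 9: go right to 33.
  At 33: go left to 20.
    At 20: no left child.
    At 20: go right to 14.
      At 14: go left to 13.
        13 is a leaf — visit 13.
      At 14: no right child.
      Visit 14.
    Visit 20.
  At 33: go right to 4.
    At 4: go left to 19.
      19 is a leaf — visit 19.
    At 4: no right child.
    Visit 4.
  Visit 33.
Visit 9.
Full post-order sequence: 10, 16, 13, 14, 20, 19, 4, 33, 9.

19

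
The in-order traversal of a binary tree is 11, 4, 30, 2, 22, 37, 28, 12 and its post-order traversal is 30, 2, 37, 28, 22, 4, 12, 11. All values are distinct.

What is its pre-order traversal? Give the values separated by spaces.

The last element of post-order is the root; it splits in-order into left and right subtrees.
Root 11: left subtree has 0 nodes { }, right has 7 {4, 30, 2, 22, 37, 28, 12}.
  Root 12: left subtree has 6 nodes {4, 30, 2, 22, 37, 28}, right has 0 { }.
    Root 4: left subtree has 0 nodes { }, right has 5 {30, 2, 22, 37, 28}.
      Root 22: left subtree has 2 nodes {30, 2}, right has 2 {37, 28}.
        Root 2: left subtree has 1 node {30}, right has 0 { }.
        Root 28: left subtree has 1 node {37}, right has 0 { }.

11 12 4 22 2 30 28 37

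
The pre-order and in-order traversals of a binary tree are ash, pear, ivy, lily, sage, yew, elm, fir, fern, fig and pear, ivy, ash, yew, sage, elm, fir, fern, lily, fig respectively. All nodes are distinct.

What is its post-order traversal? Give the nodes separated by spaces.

The first element of pre-order is the root; it splits in-order into left and right subtrees.
Root ash: left subtree has 2 nodes {pear, ivy}, right has 7 {yew, sage, elm, fir, fern, lily, fig}.
  Root pear: left subtree has 0 nodes { }, right has 1 {ivy}.
  Root lily: left subtree has 5 nodes {yew, sage, elm, fir, fern}, right has 1 {fig}.
    Root sage: left subtree has 1 node {yew}, right has 3 {elm, fir, fern}.
      Root elm: left subtree has 0 nodes { }, right has 2 {fir, fern}.
        Root fir: left subtree has 0 nodes { }, right has 1 {fern}.

ivy pear yew fern fir elm sage fig lily ash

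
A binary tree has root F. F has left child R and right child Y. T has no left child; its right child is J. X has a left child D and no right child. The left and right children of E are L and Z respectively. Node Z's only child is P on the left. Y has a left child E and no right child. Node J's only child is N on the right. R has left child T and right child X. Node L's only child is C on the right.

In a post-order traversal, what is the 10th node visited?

Z

Post-order visits the left subtree, then the right subtree, then the node.
At F: go left to R.
  At R: go left to T.
    At T: no left child.
    At T: go right to J.
      At J: no left child.
      At J: go right to N.
        N is a leaf — visit N.
      Visit J.
    Visit T.
  At R: go right to X.
    At X: go left to D.
      D is a leaf — visit D.
    At X: no right child.
    Visit X.
  Visit R.
At F: go right to Y.
  At Y: go left to E.
    At E: go left to L.
      At L: no left child.
      At L: go right to C.
        C is a leaf — visit C.
      Visit L.
    At E: go right to Z.
      At Z: go left to P.
        P is a leaf — visit P.
      At Z: no right child.
      Visit Z.
    Visit E.
  At Y: no right child.
  Visit Y.
Visit F.
Full post-order sequence: N, J, T, D, X, R, C, L, P, Z, E, Y, F.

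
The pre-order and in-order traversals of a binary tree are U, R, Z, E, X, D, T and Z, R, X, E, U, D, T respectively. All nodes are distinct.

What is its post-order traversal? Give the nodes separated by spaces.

The first element of pre-order is the root; it splits in-order into left and right subtrees.
Root U: left subtree has 4 nodes {Z, R, X, E}, right has 2 {D, T}.
  Root R: left subtree has 1 node {Z}, right has 2 {X, E}.
    Root E: left subtree has 1 node {X}, right has 0 { }.
  Root D: left subtree has 0 nodes { }, right has 1 {T}.

Z X E R T D U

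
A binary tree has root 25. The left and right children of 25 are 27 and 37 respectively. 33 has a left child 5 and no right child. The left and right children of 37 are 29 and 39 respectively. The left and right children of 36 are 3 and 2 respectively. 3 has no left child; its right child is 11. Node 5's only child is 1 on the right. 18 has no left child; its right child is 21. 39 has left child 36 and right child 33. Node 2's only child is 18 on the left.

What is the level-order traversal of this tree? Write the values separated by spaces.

Level-order visits nodes level by level from the root, left to right within each level.
Level 0: 25
Level 1: 27, 37
Level 2: 29, 39
Level 3: 36, 33
Level 4: 3, 2, 5
Level 5: 11, 18, 1
Level 6: 21

25 27 37 29 39 36 33 3 2 5 11 18 1 21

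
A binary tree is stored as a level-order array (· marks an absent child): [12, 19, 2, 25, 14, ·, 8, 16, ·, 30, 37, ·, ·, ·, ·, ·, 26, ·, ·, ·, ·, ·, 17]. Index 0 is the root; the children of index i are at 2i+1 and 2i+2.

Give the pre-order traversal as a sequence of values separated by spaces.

Pre-order visits the node, then its left subtree, then its right subtree.
Visit 12.
At 12: go left to 19.
  Visit 19.
  At 19: go left to 25.
    Visit 25.
    At 25: go left to 16.
      Visit 16.
      At 16: no left child.
      At 16: go right to 26.
        26 is a leaf — visit 26.
    At 25: no right child.
  At 19: go right to 14.
    Visit 14.
    At 14: go left to 30.
      30 is a leaf — visit 30.
    At 14: go right to 37.
      Visit 37.
      At 37: no left child.
      At 37: go right to 17.
        17 is a leaf — visit 17.
At 12: go right to 2.
  Visit 2.
  At 2: no left child.
  At 2: go right to 8.
    8 is a leaf — visit 8.

12 19 25 16 26 14 30 37 17 2 8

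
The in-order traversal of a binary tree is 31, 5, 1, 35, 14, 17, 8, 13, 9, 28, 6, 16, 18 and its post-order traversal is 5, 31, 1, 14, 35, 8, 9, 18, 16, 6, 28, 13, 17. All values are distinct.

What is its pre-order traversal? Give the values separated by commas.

The last element of post-order is the root; it splits in-order into left and right subtrees.
Root 17: left subtree has 5 nodes {31, 5, 1, 35, 14}, right has 7 {8, 13, 9, 28, 6, 16, 18}.
  Root 35: left subtree has 3 nodes {31, 5, 1}, right has 1 {14}.
    Root 1: left subtree has 2 nodes {31, 5}, right has 0 { }.
      Root 31: left subtree has 0 nodes { }, right has 1 {5}.
  Root 13: left subtree has 1 node {8}, right has 5 {9, 28, 6, 16, 18}.
    Root 28: left subtree has 1 node {9}, right has 3 {6, 16, 18}.
      Root 6: left subtree has 0 nodes { }, right has 2 {16, 18}.
        Root 16: left subtree has 0 nodes { }, right has 1 {18}.

17, 35, 1, 31, 5, 14, 13, 8, 28, 9, 6, 16, 18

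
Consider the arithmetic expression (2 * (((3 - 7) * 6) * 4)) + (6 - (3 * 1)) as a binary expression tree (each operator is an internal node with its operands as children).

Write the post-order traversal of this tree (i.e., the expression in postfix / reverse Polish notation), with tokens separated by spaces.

Post-order on an expression tree gives postfix notation: for each operator, emit left operand, right operand, then the operator.

2 3 7 - 6 * 4 * * 6 3 1 * - +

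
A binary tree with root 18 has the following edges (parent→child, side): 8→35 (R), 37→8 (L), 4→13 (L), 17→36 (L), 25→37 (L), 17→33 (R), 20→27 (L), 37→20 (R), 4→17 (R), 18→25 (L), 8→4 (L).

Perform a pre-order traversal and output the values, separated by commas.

18, 25, 37, 8, 4, 13, 17, 36, 33, 35, 20, 27

Pre-order visits the node, then its left subtree, then its right subtree.
Visit 18.
At 18: go left to 25.
  Visit 25.
  At 25: go left to 37.
    Visit 37.
    At 37: go left to 8.
      Visit 8.
      At 8: go left to 4.
        Visit 4.
        At 4: go left to 13.
          13 is a leaf — visit 13.
        At 4: go right to 17.
          Visit 17.
          At 17: go left to 36.
            36 is a leaf — visit 36.
          At 17: go right to 33.
            33 is a leaf — visit 33.
      At 8: go right to 35.
        35 is a leaf — visit 35.
    At 37: go right to 20.
      Visit 20.
      At 20: go left to 27.
        27 is a leaf — visit 27.
      At 20: no right child.
  At 25: no right child.
At 18: no right child.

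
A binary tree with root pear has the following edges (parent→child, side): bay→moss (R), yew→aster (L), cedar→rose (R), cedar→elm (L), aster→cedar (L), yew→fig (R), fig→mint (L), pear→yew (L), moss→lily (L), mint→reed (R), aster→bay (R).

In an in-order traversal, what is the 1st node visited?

elm

In-order visits the left subtree, then the node, then the right subtree.
At pear: go left to yew.
  At yew: go left to aster.
    At aster: go left to cedar.
      At cedar: go left to elm.
        elm is a leaf — visit elm.
      Visit cedar.
      At cedar: go right to rose.
        rose is a leaf — visit rose.
    Visit aster.
    At aster: go right to bay.
      At bay: no left child.
      Visit bay.
      At bay: go right to moss.
        At moss: go left to lily.
          lily is a leaf — visit lily.
        Visit moss.
        At moss: no right child.
  Visit yew.
  At yew: go right to fig.
    At fig: go left to mint.
      At mint: no left child.
      Visit mint.
      At mint: go right to reed.
        reed is a leaf — visit reed.
    Visit fig.
    At fig: no right child.
Visit pear.
At pear: no right child.
Full in-order sequence: elm, cedar, rose, aster, bay, lily, moss, yew, mint, reed, fig, pear.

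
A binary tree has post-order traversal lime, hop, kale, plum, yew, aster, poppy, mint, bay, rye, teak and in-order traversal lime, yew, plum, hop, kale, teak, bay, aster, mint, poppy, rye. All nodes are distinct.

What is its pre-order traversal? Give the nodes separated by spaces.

teak yew lime plum kale hop rye bay mint aster poppy

The last element of post-order is the root; it splits in-order into left and right subtrees.
Root teak: left subtree has 5 nodes {lime, yew, plum, hop, kale}, right has 5 {bay, aster, mint, poppy, rye}.
  Root yew: left subtree has 1 node {lime}, right has 3 {plum, hop, kale}.
    Root plum: left subtree has 0 nodes { }, right has 2 {hop, kale}.
      Root kale: left subtree has 1 node {hop}, right has 0 { }.
  Root rye: left subtree has 4 nodes {bay, aster, mint, poppy}, right has 0 { }.
    Root bay: left subtree has 0 nodes { }, right has 3 {aster, mint, poppy}.
      Root mint: left subtree has 1 node {aster}, right has 1 {poppy}.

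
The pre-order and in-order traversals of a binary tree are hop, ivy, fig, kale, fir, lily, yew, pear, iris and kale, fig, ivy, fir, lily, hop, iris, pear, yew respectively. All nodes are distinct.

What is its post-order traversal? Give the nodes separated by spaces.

The first element of pre-order is the root; it splits in-order into left and right subtrees.
Root hop: left subtree has 5 nodes {kale, fig, ivy, fir, lily}, right has 3 {iris, pear, yew}.
  Root ivy: left subtree has 2 nodes {kale, fig}, right has 2 {fir, lily}.
    Root fig: left subtree has 1 node {kale}, right has 0 { }.
    Root fir: left subtree has 0 nodes { }, right has 1 {lily}.
  Root yew: left subtree has 2 nodes {iris, pear}, right has 0 { }.
    Root pear: left subtree has 1 node {iris}, right has 0 { }.

kale fig lily fir ivy iris pear yew hop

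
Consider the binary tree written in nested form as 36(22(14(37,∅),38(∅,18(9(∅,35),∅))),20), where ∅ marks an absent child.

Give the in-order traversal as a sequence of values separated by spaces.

In-order visits the left subtree, then the node, then the right subtree.
At 36: go left to 22.
  At 22: go left to 14.
    At 14: go left to 37.
      37 is a leaf — visit 37.
    Visit 14.
    At 14: no right child.
  Visit 22.
  At 22: go right to 38.
    At 38: no left child.
    Visit 38.
    At 38: go right to 18.
      At 18: go left to 9.
        At 9: no left child.
        Visit 9.
        At 9: go right to 35.
          35 is a leaf — visit 35.
      Visit 18.
      At 18: no right child.
Visit 36.
At 36: go right to 20.
  20 is a leaf — visit 20.

37 14 22 38 9 35 18 36 20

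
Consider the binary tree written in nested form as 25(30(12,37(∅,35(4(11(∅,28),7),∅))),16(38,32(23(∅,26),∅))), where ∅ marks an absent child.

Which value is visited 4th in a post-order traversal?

7

Post-order visits the left subtree, then the right subtree, then the node.
At 25: go left to 30.
  At 30: go left to 12.
    12 is a leaf — visit 12.
  At 30: go right to 37.
    At 37: no left child.
    At 37: go right to 35.
      At 35: go left to 4.
        At 4: go left to 11.
          At 11: no left child.
          At 11: go right to 28.
            28 is a leaf — visit 28.
          Visit 11.
        At 4: go right to 7.
          7 is a leaf — visit 7.
        Visit 4.
      At 35: no right child.
      Visit 35.
    Visit 37.
  Visit 30.
At 25: go right to 16.
  At 16: go left to 38.
    38 is a leaf — visit 38.
  At 16: go right to 32.
    At 32: go left to 23.
      At 23: no left child.
      At 23: go right to 26.
        26 is a leaf — visit 26.
      Visit 23.
    At 32: no right child.
    Visit 32.
  Visit 16.
Visit 25.
Full post-order sequence: 12, 28, 11, 7, 4, 35, 37, 30, 38, 26, 23, 32, 16, 25.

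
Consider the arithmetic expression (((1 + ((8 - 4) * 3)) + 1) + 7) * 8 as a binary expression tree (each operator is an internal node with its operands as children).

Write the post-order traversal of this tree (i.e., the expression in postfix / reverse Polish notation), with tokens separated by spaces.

Post-order on an expression tree gives postfix notation: for each operator, emit left operand, right operand, then the operator.

1 8 4 - 3 * + 1 + 7 + 8 *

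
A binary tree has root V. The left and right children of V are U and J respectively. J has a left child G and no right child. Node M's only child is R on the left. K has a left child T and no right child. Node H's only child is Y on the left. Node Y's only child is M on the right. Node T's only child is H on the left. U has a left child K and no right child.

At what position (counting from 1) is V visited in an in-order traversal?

8

In-order visits the left subtree, then the node, then the right subtree.
At V: go left to U.
  At U: go left to K.
    At K: go left to T.
      At T: go left to H.
        At H: go left to Y.
          At Y: no left child.
          Visit Y.
          At Y: go right to M.
            At M: go left to R.
              R is a leaf — visit R.
            Visit M.
            At M: no right child.
        Visit H.
        At H: no right child.
      Visit T.
      At T: no right child.
    Visit K.
    At K: no right child.
  Visit U.
  At U: no right child.
Visit V.
At V: go right to J.
  At J: go left to G.
    G is a leaf — visit G.
  Visit J.
  At J: no right child.
Full in-order sequence: Y, R, M, H, T, K, U, V, G, J.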